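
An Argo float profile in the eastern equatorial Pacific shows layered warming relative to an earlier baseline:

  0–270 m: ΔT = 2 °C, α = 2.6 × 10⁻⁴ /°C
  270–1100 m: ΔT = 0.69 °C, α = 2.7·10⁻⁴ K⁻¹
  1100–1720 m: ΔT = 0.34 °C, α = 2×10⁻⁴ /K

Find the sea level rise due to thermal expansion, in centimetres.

33.7 cm of thermosteric rise

0–270 m: 2.6×10⁻⁴ × 2 × 270 = 0.14040 m
Layer 2: 0.69 × 830 × 2.7×10⁻⁴ = 0.154629 m
1100–1720 m: 0.34 × 620 × 2×10⁻⁴ = 0.04216 m
Δh = 0.14040 + 0.154629 + 0.04216 = 0.337189 m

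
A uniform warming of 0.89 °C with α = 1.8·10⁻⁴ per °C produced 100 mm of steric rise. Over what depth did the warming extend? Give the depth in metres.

624 m

H = Δh/(αΔT) = 0.1 / (1.8×10⁻⁴ × 0.89) ≈ 624.2 m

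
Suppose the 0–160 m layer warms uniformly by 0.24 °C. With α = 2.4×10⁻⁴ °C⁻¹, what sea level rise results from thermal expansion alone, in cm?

Δh = αΔT·H = 2.4×10⁻⁴ × 0.24 × 160 = 0.009216 m

Δh ≈ 0.92 cm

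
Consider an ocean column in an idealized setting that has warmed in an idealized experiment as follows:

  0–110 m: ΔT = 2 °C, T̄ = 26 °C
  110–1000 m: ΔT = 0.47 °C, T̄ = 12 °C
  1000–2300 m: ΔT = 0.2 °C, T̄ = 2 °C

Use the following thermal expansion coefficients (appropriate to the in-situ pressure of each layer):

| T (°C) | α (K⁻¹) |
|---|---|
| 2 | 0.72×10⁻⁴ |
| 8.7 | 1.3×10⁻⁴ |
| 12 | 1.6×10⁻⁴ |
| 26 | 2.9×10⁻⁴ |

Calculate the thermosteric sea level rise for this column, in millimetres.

Δh ≈ 149 mm

Layer 1 at 26 °C → α = 2.9×10⁻⁴ K⁻¹
Layer 2 at 12 °C → α = 1.6×10⁻⁴ K⁻¹
Layer 3 at 2 °C → α = 0.72×10⁻⁴ K⁻¹
2 × 2.9×10⁻⁴ × 110 = 0.06380 m
110–1000 m: 1.6×10⁻⁴ × 890 × 0.47 = 0.066928 m
1000–2300 m: 1300 × 0.2 × 0.72×10⁻⁴ = 0.01872 m
Δh = 0.06380 + 0.066928 + 0.01872 = 0.149448 m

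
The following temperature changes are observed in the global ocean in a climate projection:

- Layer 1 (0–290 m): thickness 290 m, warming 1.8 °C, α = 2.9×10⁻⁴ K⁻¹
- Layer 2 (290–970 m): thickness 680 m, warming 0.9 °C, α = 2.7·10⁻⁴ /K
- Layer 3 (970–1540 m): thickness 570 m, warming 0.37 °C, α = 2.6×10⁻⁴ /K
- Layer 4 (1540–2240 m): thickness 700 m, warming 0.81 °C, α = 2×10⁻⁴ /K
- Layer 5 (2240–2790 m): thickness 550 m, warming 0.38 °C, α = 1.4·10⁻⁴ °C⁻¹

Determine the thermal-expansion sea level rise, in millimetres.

Δh ≈ 514 mm

0–290 m: 1.8 × 290 × 2.9×10⁻⁴ = 0.15138 m
Layer 2: 680 × 0.9 × 2.7×10⁻⁴ = 0.16524 m
570 × 0.37 × 2.6×10⁻⁴ = 0.054834 m
Layer 4: 2×10⁻⁴ × 0.81 × 700 = 0.11340 m
2240–2790 m: 0.38 × 1.4×10⁻⁴ × 550 = 0.02926 m
Δh = 0.15138 + 0.16524 + 0.054834 + 0.11340 + 0.02926 = 0.514114 m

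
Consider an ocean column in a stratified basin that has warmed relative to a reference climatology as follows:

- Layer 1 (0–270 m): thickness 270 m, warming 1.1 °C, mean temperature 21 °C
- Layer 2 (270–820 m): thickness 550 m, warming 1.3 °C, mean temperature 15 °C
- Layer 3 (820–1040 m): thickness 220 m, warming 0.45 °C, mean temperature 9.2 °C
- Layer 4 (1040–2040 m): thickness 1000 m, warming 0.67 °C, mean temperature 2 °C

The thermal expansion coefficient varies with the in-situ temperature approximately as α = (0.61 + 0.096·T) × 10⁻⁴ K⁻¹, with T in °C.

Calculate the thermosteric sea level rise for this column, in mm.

Layer 1: α = (0.61 + 0.096×21)×10⁻⁴ = 2.626×10⁻⁴ K⁻¹
Layer 2: α = (0.61 + 0.096×15)×10⁻⁴ = 2.05×10⁻⁴ K⁻¹
Layer 3: α = (0.61 + 0.096×9.2)×10⁻⁴ = 1.4932×10⁻⁴ K⁻¹
Layer 4: α = (0.61 + 0.096×2)×10⁻⁴ = 0.802×10⁻⁴ K⁻¹
0–270 m: 1.1 × 270 × 2.626×10⁻⁴ = 0.0779922 m
270–820 m: 1.3 × 550 × 2.05×10⁻⁴ = 0.146575 m
820–1040 m: 1.4932×10⁻⁴ × 0.45 × 220 = 0.01478268 m
Layer 4: 0.802×10⁻⁴ × 1000 × 0.67 = 0.053734 m
Δh = 0.0779922 + 0.146575 + 0.01478268 + 0.053734 = 0.29308388 m ≈ 293 mm

Δh ≈ 293 mm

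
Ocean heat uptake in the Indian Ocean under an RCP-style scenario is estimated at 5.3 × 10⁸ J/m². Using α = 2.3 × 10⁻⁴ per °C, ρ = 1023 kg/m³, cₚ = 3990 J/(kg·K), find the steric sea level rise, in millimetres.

Δh = αQ/(ρcₚ) = 2.3×10⁻⁴ × 5.3×10⁸ / (1023 × 3990) ≈ 0.029864 m

about 29.9 mm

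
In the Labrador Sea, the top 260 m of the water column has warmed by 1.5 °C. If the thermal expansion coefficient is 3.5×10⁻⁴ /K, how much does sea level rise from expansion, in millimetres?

Δh ≈ 137 mm

Δh = αΔT·H = 3.5×10⁻⁴ × 1.5 × 260 = 0.13650 m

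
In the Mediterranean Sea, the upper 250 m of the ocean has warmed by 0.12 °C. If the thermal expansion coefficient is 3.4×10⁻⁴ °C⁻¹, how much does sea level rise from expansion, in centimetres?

Δh = 1.02 cm

Δh = αΔT·H = 3.4×10⁻⁴ × 0.12 × 250 = 0.01020 m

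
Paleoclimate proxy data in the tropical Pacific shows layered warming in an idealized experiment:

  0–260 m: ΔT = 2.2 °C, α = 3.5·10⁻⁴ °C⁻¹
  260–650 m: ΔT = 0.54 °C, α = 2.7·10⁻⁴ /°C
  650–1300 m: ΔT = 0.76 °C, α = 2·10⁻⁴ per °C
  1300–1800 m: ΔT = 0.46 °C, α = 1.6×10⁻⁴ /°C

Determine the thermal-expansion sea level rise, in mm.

Δh ≈ 390 mm

Layer 1: 2.2 × 3.5×10⁻⁴ × 260 = 0.20020 m
2.7×10⁻⁴ × 390 × 0.54 = 0.056862 m
2×10⁻⁴ × 0.76 × 650 = 0.09880 m
0.46 × 500 × 1.6×10⁻⁴ = 0.03680 m
Δh = 0.20020 + 0.056862 + 0.09880 + 0.03680 = 0.392662 m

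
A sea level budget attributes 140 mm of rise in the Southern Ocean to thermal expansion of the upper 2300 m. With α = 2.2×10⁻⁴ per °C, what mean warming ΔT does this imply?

0.277 °C

ΔT = Δh/(αH) = 0.14 / (2.2×10⁻⁴ × 2300) ≈ 0.2767 °C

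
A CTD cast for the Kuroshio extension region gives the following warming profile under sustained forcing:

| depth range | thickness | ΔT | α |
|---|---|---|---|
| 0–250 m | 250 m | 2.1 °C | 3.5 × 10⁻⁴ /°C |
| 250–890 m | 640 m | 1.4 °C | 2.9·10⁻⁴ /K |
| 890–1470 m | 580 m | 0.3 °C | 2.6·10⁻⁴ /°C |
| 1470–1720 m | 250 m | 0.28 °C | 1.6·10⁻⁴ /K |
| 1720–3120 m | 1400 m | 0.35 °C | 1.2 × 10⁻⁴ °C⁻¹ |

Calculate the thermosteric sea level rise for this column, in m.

Δh = 0.559 m

250 × 2.1 × 3.5×10⁻⁴ = 0.18375 m
250–890 m: 2.9×10⁻⁴ × 1.4 × 640 = 0.25984 m
0.3 × 580 × 2.6×10⁻⁴ = 0.04524 m
Layer 4: 1.6×10⁻⁴ × 0.28 × 250 = 0.01120 m
1720–3120 m: 1400 × 1.2×10⁻⁴ × 0.35 = 0.05880 m
Δh = 0.18375 + 0.25984 + 0.04524 + 0.01120 + 0.05880 = 0.55883 m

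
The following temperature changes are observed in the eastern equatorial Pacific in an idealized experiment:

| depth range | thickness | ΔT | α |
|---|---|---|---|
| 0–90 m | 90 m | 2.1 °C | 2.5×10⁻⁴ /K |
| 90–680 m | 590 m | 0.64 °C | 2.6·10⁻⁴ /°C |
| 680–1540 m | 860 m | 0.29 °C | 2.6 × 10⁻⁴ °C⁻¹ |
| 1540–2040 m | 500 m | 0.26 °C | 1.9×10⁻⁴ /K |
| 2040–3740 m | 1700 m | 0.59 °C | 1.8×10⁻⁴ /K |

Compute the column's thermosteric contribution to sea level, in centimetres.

0–90 m: 2.1 × 2.5×10⁻⁴ × 90 = 0.04725 m
Layer 2: 0.64 × 590 × 2.6×10⁻⁴ = 0.098176 m
0.29 × 860 × 2.6×10⁻⁴ = 0.064844 m
0.26 × 1.9×10⁻⁴ × 500 = 0.02470 m
2040–3740 m: 0.59 × 1700 × 1.8×10⁻⁴ = 0.18054 m
Δh = 0.04725 + 0.098176 + 0.064844 + 0.02470 + 0.18054 = 0.41551 m ≈ 41.6 cm

Δh = 41.6 cm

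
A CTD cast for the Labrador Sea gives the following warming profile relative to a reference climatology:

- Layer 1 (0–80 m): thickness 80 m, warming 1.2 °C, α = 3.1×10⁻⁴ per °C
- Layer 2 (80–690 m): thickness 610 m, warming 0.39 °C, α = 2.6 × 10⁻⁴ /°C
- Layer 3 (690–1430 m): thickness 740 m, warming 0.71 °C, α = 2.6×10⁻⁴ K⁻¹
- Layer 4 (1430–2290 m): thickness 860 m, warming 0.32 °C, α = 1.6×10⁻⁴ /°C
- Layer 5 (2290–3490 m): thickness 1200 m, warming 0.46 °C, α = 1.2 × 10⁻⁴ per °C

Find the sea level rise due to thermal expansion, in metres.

0–80 m: 3.1×10⁻⁴ × 1.2 × 80 = 0.02976 m
Layer 2: 2.6×10⁻⁴ × 610 × 0.39 = 0.061854 m
Layer 3: 2.6×10⁻⁴ × 740 × 0.71 = 0.136604 m
860 × 0.32 × 1.6×10⁻⁴ = 0.044032 m
Layer 5: 1200 × 0.46 × 1.2×10⁻⁴ = 0.06624 m
Δh = 0.02976 + 0.061854 + 0.136604 + 0.044032 + 0.06624 = 0.33849 m ≈ 0.338 m

Δh ≈ 0.338 m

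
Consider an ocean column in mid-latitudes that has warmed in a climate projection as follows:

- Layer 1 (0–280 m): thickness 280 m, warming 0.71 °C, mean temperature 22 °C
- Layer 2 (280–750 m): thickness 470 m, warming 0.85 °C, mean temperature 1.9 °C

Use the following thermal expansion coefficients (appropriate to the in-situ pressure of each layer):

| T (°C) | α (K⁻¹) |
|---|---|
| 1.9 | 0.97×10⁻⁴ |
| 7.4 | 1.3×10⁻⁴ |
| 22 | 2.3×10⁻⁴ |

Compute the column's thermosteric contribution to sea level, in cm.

Layer 1 at 22 °C → α = 2.3×10⁻⁴ K⁻¹
Layer 2 at 1.9 °C → α = 0.97×10⁻⁴ K⁻¹
Layer 1: 0.71 × 2.3×10⁻⁴ × 280 = 0.045724 m
Layer 2: 0.97×10⁻⁴ × 0.85 × 470 = 0.0387515 m
Δh = 0.045724 + 0.0387515 = 0.0844755 m

about 8.45 cm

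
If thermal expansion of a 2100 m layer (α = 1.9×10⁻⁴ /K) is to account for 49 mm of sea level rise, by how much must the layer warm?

ΔT = Δh/(αH) = 0.049 / (1.9×10⁻⁴ × 2100) ≈ 0.1228 K

ΔT ≈ 0.123 K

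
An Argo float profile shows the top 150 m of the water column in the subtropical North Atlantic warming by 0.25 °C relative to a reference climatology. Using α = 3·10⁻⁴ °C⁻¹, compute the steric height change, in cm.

Δh = αΔT·H = 3×10⁻⁴ × 0.25 × 150 = 0.01125 m

1.1 cm of thermosteric rise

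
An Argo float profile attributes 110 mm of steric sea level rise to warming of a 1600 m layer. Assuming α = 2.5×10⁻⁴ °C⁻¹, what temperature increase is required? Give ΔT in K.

ΔT = Δh/(αH) = 0.11 / (2.5×10⁻⁴ × 1600) = 0.2750 K

about 0.275 K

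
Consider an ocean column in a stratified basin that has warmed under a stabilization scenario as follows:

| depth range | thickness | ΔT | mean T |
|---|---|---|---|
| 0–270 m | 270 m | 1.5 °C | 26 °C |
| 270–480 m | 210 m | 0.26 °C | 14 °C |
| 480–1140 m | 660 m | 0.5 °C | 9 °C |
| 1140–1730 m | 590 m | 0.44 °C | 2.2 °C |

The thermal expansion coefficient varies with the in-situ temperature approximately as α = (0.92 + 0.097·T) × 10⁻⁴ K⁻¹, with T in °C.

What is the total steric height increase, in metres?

Layer 1: α = (0.92 + 0.097×26)×10⁻⁴ = 3.442×10⁻⁴ K⁻¹
Layer 2: α = (0.92 + 0.097×14)×10⁻⁴ = 2.278×10⁻⁴ K⁻¹
Layer 3: α = (0.92 + 0.097×9)×10⁻⁴ = 1.793×10⁻⁴ K⁻¹
Layer 4: α = (0.92 + 0.097×2.2)×10⁻⁴ = 1.1334×10⁻⁴ K⁻¹
3.442×10⁻⁴ × 270 × 1.5 = 0.139401 m
270–480 m: 2.278×10⁻⁴ × 210 × 0.26 = 0.01243788 m
480–1140 m: 660 × 1.793×10⁻⁴ × 0.5 = 0.059169 m
1140–1730 m: 0.44 × 590 × 1.1334×10⁻⁴ = 0.029423064 m
Δh = 0.139401 + 0.01243788 + 0.059169 + 0.029423064 = 0.240430944 m ≈ 0.240 m

0.240 m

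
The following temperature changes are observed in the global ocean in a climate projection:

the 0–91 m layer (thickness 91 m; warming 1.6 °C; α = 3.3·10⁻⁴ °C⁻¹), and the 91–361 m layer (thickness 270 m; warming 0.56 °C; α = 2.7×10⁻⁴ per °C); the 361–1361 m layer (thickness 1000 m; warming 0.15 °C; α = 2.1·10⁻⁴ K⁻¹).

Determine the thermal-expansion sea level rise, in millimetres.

120 mm

0–91 m: 91 × 3.3×10⁻⁴ × 1.6 = 0.048048 m
2.7×10⁻⁴ × 270 × 0.56 = 0.040824 m
2.1×10⁻⁴ × 1000 × 0.15 = 0.03150 m
Δh = 0.048048 + 0.040824 + 0.03150 = 0.120372 m ≈ 120 mm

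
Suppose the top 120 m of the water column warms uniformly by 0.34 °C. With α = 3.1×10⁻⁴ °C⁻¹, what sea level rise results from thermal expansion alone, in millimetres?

13 mm

Δh = αΔT·H = 3.1×10⁻⁴ × 0.34 × 120 = 0.012648 m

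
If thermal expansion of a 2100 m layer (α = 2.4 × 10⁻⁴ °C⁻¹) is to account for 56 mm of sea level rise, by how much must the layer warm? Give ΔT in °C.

0.111 °C

ΔT = Δh/(αH) = 0.056 / (2.4×10⁻⁴ × 2100) ≈ 0.1111 °C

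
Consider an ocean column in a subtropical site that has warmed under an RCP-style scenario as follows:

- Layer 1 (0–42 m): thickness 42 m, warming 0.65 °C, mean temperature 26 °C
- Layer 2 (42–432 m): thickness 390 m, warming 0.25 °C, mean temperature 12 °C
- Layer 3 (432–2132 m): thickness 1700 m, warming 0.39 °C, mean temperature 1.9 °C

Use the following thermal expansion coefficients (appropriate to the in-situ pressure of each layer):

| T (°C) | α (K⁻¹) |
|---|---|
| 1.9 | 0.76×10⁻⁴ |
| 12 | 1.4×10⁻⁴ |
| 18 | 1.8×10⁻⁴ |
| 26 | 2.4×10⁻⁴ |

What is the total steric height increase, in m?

Layer 1 at 26 °C → α = 2.4×10⁻⁴ K⁻¹
Layer 2 at 12 °C → α = 1.4×10⁻⁴ K⁻¹
Layer 3 at 1.9 °C → α = 0.76×10⁻⁴ K⁻¹
42 × 2.4×10⁻⁴ × 0.65 = 0.006552 m
42–432 m: 0.25 × 390 × 1.4×10⁻⁴ = 0.01365 m
0.39 × 1700 × 0.76×10⁻⁴ = 0.050388 m
Δh = 0.006552 + 0.01365 + 0.050388 = 0.07059 m

about 0.071 m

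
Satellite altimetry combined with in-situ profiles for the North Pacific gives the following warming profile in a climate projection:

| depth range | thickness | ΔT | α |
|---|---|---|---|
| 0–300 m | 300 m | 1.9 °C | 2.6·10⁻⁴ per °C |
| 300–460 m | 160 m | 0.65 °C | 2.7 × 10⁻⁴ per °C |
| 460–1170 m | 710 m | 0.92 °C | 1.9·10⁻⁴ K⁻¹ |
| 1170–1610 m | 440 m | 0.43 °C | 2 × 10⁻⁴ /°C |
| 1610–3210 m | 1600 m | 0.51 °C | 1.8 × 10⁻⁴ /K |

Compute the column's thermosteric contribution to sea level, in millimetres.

Layer 1: 300 × 2.6×10⁻⁴ × 1.9 = 0.14820 m
300–460 m: 2.7×10⁻⁴ × 0.65 × 160 = 0.02808 m
Layer 3: 710 × 0.92 × 1.9×10⁻⁴ = 0.124108 m
1170–1610 m: 0.43 × 2×10⁻⁴ × 440 = 0.03784 m
Layer 5: 1600 × 1.8×10⁻⁴ × 0.51 = 0.14688 m
Δh = 0.14820 + 0.02808 + 0.124108 + 0.03784 + 0.14688 = 0.485108 m ≈ 485 mm

Δh = 485 mm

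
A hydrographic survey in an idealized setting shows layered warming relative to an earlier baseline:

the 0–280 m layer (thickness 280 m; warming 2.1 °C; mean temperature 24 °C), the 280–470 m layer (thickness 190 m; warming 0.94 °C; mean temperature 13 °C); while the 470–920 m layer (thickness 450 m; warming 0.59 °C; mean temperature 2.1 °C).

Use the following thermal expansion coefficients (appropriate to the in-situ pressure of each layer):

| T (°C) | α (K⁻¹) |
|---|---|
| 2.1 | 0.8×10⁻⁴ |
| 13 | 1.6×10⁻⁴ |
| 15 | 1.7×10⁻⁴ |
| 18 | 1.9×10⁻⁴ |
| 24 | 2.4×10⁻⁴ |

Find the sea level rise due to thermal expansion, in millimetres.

Layer 1 at 24 °C → α = 2.4×10⁻⁴ K⁻¹
Layer 2 at 13 °C → α = 1.6×10⁻⁴ K⁻¹
Layer 3 at 2.1 °C → α = 0.8×10⁻⁴ K⁻¹
Layer 1: 2.1 × 2.4×10⁻⁴ × 280 = 0.14112 m
Layer 2: 0.94 × 190 × 1.6×10⁻⁴ = 0.028576 m
470–920 m: 0.59 × 450 × 0.8×10⁻⁴ = 0.02124 m
Δh = 0.14112 + 0.028576 + 0.02124 = 0.190936 m

Δh = 190 mm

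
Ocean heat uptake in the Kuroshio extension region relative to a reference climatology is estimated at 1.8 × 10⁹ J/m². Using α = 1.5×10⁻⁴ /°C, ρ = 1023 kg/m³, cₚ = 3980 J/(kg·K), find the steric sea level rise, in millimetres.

about 66.3 mm

Δh = αQ/(ρcₚ) = 1.5×10⁻⁴ × 1.8×10⁹ / (1023 × 3980) ≈ 0.066314 m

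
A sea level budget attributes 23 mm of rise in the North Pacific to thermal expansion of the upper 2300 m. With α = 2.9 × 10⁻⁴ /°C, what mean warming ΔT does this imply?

ΔT = Δh/(αH) = 0.023 / (2.9×10⁻⁴ × 2300) ≈ 0.03448 °C

about 0.0345 °C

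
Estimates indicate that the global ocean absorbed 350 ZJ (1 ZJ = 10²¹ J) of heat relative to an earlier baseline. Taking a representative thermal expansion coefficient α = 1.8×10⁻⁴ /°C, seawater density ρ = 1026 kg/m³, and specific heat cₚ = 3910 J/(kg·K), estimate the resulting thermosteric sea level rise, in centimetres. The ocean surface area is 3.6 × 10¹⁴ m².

Per unit area: Q = 350×10²¹ / (3.6×10¹⁴) ≈ 9.722×10⁸ J/m²
Δh = αQ/(ρcₚ) = 1.8×10⁻⁴ × 9.722×10⁸ / (1026 × 3910) ≈ 0.043622 m

4.36 cm of thermosteric rise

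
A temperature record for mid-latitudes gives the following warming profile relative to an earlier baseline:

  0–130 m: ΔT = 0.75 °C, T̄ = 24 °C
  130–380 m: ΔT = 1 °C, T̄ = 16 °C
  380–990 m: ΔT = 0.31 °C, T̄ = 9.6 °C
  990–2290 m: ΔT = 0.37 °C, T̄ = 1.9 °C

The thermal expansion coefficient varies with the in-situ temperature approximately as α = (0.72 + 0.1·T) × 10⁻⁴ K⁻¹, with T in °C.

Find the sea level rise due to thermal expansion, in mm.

Layer 1: α = (0.72 + 0.1×24)×10⁻⁴ = 3.12×10⁻⁴ K⁻¹
Layer 2: α = (0.72 + 0.1×16)×10⁻⁴ = 2.32×10⁻⁴ K⁻¹
Layer 3: α = (0.72 + 0.1×9.6)×10⁻⁴ = 1.68×10⁻⁴ K⁻¹
Layer 4: α = (0.72 + 0.1×1.9)×10⁻⁴ = 0.91×10⁻⁴ K⁻¹
130 × 3.12×10⁻⁴ × 0.75 = 0.03042 m
250 × 2.32×10⁻⁴ × 1 = 0.05800 m
Layer 3: 610 × 1.68×10⁻⁴ × 0.31 = 0.0317688 m
0.37 × 1300 × 0.91×10⁻⁴ = 0.043771 m
Δh = 0.03042 + 0.05800 + 0.0317688 + 0.043771 = 0.1639598 m ≈ 164 mm

Δh ≈ 164 mm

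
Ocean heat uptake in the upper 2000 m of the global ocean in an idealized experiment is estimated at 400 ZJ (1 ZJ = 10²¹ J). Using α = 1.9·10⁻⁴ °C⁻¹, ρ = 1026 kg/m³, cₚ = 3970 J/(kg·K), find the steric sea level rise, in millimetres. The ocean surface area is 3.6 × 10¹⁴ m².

Δh = 52 mm

Per unit area: Q = 400×10²¹ / (3.6×10¹⁴) ≈ 1.111×10⁹ J/m²
Δh = αQ/(ρcₚ) = 1.9×10⁻⁴ × 1.111×10⁹ / (1026 × 3970) ≈ 0.051824 m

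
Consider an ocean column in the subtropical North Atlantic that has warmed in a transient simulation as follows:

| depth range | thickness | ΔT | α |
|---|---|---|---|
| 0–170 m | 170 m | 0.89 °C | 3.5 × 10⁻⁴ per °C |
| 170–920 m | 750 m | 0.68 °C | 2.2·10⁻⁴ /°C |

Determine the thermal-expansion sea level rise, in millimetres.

Layer 1: 3.5×10⁻⁴ × 170 × 0.89 = 0.052955 m
170–920 m: 750 × 0.68 × 2.2×10⁻⁴ = 0.11220 m
Δh = 0.052955 + 0.11220 = 0.165155 m

Δh ≈ 170 mm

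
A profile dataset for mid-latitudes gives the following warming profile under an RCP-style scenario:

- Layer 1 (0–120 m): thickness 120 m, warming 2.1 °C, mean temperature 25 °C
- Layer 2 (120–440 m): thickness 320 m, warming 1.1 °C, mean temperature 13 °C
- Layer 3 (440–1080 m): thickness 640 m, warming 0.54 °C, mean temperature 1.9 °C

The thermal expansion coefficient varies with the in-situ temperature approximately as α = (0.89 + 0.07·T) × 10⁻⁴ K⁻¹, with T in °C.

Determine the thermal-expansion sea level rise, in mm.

Δh ≈ 165 mm

Layer 1: α = (0.89 + 0.07×25)×10⁻⁴ = 2.64×10⁻⁴ K⁻¹
Layer 2: α = (0.89 + 0.07×13)×10⁻⁴ = 1.8×10⁻⁴ K⁻¹
Layer 3: α = (0.89 + 0.07×1.9)×10⁻⁴ = 1.023×10⁻⁴ K⁻¹
Layer 1: 2.1 × 2.64×10⁻⁴ × 120 = 0.066528 m
120–440 m: 1.1 × 320 × 1.8×10⁻⁴ = 0.06336 m
440–1080 m: 0.54 × 1.023×10⁻⁴ × 640 = 0.03535488 m
Δh = 0.066528 + 0.06336 + 0.03535488 = 0.16524288 m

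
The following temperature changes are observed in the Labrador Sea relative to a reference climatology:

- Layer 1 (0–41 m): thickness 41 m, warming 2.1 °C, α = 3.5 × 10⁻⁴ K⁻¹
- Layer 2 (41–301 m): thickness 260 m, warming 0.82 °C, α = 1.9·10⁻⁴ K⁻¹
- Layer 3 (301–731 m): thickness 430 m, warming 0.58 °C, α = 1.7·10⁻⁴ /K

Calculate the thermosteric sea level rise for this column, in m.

0–41 m: 41 × 3.5×10⁻⁴ × 2.1 = 0.030135 m
Layer 2: 1.9×10⁻⁴ × 0.82 × 260 = 0.040508 m
1.7×10⁻⁴ × 430 × 0.58 = 0.042398 m
Δh = 0.030135 + 0.040508 + 0.042398 = 0.113041 m

Δh = 0.113 m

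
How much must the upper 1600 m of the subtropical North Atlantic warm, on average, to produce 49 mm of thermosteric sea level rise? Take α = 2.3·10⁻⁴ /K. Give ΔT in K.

ΔT = Δh/(αH) = 0.049 / (2.3×10⁻⁴ × 1600) ≈ 0.1332 K

0.133 K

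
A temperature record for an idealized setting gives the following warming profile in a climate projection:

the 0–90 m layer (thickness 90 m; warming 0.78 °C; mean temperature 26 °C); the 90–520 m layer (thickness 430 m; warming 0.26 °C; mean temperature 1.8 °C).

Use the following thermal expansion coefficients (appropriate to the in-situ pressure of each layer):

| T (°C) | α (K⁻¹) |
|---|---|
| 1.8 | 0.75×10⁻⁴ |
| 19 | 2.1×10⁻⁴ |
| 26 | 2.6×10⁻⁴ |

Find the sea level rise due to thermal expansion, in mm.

Layer 1 at 26 °C → α = 2.6×10⁻⁴ K⁻¹
Layer 2 at 1.8 °C → α = 0.75×10⁻⁴ K⁻¹
2.6×10⁻⁴ × 90 × 0.78 = 0.018252 m
90–520 m: 0.26 × 430 × 0.75×10⁻⁴ = 0.008385 m
Δh = 0.018252 + 0.008385 = 0.026637 m ≈ 27 mm

Δh = 27 mm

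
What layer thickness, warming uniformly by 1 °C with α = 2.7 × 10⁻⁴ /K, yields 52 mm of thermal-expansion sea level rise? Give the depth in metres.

H ≈ 193 m

H = Δh/(αΔT) = 0.052 / (2.7×10⁻⁴ × 1) ≈ 192.6 m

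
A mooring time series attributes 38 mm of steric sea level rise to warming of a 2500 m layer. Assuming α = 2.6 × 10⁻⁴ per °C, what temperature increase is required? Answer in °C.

ΔT = Δh/(αH) = 0.038 / (2.6×10⁻⁴ × 2500) ≈ 0.05846 °C

about 0.0585 °C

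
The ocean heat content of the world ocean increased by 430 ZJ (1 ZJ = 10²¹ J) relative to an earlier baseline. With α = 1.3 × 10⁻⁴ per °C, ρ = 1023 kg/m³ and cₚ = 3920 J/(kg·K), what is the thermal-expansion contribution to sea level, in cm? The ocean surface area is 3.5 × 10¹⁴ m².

Per unit area: Q = 430×10²¹ / (3.5×10¹⁴) ≈ 1.229×10⁹ J/m²
Δh = αQ/(ρcₚ) = 1.3×10⁻⁴ × 1.229×10⁹ / (1023 × 3920) ≈ 0.039841 m

Δh ≈ 4.0 cm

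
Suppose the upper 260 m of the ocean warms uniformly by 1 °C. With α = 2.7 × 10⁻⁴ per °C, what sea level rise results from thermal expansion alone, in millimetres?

Δh = αΔT·H = 2.7×10⁻⁴ × 1 × 260 = 0.07020 m

Δh = 70.2 mm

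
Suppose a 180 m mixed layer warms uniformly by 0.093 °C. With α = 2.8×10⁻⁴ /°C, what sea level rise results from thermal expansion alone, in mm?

Δh = αΔT·H = 2.8×10⁻⁴ × 0.093 × 180 = 0.0046872 m

about 4.7 mm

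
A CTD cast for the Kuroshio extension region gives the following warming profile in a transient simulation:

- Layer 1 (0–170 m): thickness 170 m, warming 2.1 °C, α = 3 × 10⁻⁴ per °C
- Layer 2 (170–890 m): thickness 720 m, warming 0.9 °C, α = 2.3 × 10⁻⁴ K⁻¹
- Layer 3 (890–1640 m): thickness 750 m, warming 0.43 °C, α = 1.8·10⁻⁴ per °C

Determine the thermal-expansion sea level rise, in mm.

about 314 mm

Layer 1: 170 × 3×10⁻⁴ × 2.1 = 0.10710 m
Layer 2: 720 × 2.3×10⁻⁴ × 0.9 = 0.14904 m
1.8×10⁻⁴ × 0.43 × 750 = 0.05805 m
Δh = 0.10710 + 0.14904 + 0.05805 = 0.31419 m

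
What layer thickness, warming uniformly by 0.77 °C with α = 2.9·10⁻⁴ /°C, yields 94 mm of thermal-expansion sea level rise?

H ≈ 421 m

H = Δh/(αΔT) = 0.094 / (2.9×10⁻⁴ × 0.77) ≈ 421.0 m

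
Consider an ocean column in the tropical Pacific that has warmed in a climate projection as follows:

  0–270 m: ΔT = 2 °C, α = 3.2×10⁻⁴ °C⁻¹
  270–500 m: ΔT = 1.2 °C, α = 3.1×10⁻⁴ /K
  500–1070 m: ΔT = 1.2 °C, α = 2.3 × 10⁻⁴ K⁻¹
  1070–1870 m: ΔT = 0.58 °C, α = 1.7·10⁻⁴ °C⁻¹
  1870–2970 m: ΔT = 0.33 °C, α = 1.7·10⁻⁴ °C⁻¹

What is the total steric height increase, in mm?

560 mm of thermosteric rise

3.2×10⁻⁴ × 2 × 270 = 0.17280 m
230 × 1.2 × 3.1×10⁻⁴ = 0.08556 m
500–1070 m: 570 × 2.3×10⁻⁴ × 1.2 = 0.15732 m
1.7×10⁻⁴ × 0.58 × 800 = 0.07888 m
Layer 5: 1.7×10⁻⁴ × 1100 × 0.33 = 0.06171 m
Δh = 0.17280 + 0.08556 + 0.15732 + 0.07888 + 0.06171 = 0.55627 m ≈ 560 mm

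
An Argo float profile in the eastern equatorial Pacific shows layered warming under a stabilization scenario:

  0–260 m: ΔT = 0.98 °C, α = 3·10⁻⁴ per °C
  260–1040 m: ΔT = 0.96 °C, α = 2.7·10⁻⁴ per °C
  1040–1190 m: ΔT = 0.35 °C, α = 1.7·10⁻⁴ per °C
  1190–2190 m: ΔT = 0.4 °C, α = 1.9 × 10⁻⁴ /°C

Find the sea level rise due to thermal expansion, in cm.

Δh ≈ 36.4 cm

0.98 × 260 × 3×10⁻⁴ = 0.07644 m
260–1040 m: 2.7×10⁻⁴ × 780 × 0.96 = 0.202176 m
1040–1190 m: 0.35 × 150 × 1.7×10⁻⁴ = 0.008925 m
Layer 4: 0.4 × 1.9×10⁻⁴ × 1000 = 0.07600 m
Δh = 0.07644 + 0.202176 + 0.008925 + 0.07600 = 0.363541 m ≈ 36.4 cm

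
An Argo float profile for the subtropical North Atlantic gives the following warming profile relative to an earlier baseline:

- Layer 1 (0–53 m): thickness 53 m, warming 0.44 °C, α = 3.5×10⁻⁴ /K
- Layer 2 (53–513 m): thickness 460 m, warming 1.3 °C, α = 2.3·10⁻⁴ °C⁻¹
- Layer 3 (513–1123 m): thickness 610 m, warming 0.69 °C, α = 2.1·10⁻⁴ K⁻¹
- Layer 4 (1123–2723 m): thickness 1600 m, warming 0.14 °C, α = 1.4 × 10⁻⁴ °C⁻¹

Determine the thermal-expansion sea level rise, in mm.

0–53 m: 3.5×10⁻⁴ × 0.44 × 53 = 0.008162 m
53–513 m: 1.3 × 2.3×10⁻⁴ × 460 = 0.13754 m
513–1123 m: 610 × 2.1×10⁻⁴ × 0.69 = 0.088389 m
1.4×10⁻⁴ × 0.14 × 1600 = 0.03136 m
Δh = 0.008162 + 0.13754 + 0.088389 + 0.03136 = 0.265451 m

about 265 mm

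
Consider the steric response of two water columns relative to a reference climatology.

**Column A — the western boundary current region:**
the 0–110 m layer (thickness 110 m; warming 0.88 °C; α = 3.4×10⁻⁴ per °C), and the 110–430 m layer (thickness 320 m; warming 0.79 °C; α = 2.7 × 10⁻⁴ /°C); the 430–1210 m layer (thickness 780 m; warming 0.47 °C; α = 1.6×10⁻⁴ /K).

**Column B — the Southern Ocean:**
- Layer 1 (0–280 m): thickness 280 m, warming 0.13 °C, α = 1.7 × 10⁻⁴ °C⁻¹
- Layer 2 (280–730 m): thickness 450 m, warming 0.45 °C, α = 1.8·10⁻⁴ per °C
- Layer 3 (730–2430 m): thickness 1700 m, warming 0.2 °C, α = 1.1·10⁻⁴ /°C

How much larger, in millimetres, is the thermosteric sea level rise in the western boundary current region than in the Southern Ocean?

79.8 mm

A 0–110 m: 3.4×10⁻⁴ × 110 × 0.88 = 0.032912 m
A 110–430 m: 0.79 × 320 × 2.7×10⁻⁴ = 0.068256 m
A 0.47 × 1.6×10⁻⁴ × 780 = 0.058656 m
A total: 0.159824 m
B Layer 1: 1.7×10⁻⁴ × 0.13 × 280 = 0.006188 m
B 280–730 m: 450 × 0.45 × 1.8×10⁻⁴ = 0.03645 m
B 730–2430 m: 1.1×10⁻⁴ × 1700 × 0.2 = 0.03740 m
B total: 0.080038 m
Difference: 0.159824 − 0.080038 = 0.079786 m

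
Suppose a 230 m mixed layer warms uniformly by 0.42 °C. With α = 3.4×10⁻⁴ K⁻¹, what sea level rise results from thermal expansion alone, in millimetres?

about 33 mm

Δh = αΔT·H = 3.4×10⁻⁴ × 0.42 × 230 = 0.032844 m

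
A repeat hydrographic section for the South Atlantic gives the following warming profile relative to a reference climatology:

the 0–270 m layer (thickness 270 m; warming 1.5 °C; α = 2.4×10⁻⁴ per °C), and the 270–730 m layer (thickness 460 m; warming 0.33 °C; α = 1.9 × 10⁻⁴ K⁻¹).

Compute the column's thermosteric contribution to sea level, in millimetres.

Layer 1: 270 × 2.4×10⁻⁴ × 1.5 = 0.09720 m
Layer 2: 0.33 × 1.9×10⁻⁴ × 460 = 0.028842 m
Δh = 0.09720 + 0.028842 = 0.126042 m

about 126 mm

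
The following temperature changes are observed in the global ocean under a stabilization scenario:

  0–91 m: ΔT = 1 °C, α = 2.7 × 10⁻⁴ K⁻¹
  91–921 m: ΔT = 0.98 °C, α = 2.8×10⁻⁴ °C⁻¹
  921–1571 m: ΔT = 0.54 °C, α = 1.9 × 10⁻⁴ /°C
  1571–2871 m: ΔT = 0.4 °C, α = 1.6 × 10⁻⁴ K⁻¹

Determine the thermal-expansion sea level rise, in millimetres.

0–91 m: 2.7×10⁻⁴ × 1 × 91 = 0.02457 m
0.98 × 830 × 2.8×10⁻⁴ = 0.227752 m
Layer 3: 650 × 0.54 × 1.9×10⁻⁴ = 0.06669 m
1571–2871 m: 1300 × 1.6×10⁻⁴ × 0.4 = 0.08320 m
Δh = 0.02457 + 0.227752 + 0.06669 + 0.08320 = 0.402212 m

Δh = 402 mm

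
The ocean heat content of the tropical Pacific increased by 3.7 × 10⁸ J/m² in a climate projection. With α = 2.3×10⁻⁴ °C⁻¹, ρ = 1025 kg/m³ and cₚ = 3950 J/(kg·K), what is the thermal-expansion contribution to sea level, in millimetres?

about 21.0 mm

Δh = αQ/(ρcₚ) = 2.3×10⁻⁴ × 3.7×10⁸ / (1025 × 3950) ≈ 0.021019 m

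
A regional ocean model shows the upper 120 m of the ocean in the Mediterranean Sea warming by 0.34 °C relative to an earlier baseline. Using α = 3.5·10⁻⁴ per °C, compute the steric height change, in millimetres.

Δh = 14 mm

Δh = αΔT·H = 3.5×10⁻⁴ × 0.34 × 120 = 0.01428 m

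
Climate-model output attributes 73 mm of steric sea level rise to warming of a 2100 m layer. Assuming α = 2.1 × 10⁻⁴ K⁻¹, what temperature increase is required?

about 0.166 °C

ΔT = Δh/(αH) = 0.073 / (2.1×10⁻⁴ × 2100) ≈ 0.1655 °C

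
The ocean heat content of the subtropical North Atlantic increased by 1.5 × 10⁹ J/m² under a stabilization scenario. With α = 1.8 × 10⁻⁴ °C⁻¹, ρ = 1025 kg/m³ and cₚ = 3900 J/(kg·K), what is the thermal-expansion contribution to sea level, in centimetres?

about 6.75 cm

Δh = αQ/(ρcₚ) = 1.8×10⁻⁴ × 1.5×10⁹ / (1025 × 3900) ≈ 0.067542 m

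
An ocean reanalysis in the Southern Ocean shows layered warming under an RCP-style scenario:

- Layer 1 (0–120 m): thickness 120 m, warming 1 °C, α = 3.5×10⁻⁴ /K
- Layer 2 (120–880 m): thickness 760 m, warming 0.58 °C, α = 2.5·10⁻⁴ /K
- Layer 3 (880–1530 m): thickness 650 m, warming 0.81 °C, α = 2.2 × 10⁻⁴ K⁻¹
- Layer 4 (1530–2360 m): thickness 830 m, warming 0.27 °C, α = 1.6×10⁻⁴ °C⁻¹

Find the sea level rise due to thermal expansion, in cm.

3.5×10⁻⁴ × 120 × 1 = 0.04200 m
Layer 2: 0.58 × 2.5×10⁻⁴ × 760 = 0.11020 m
Layer 3: 650 × 0.81 × 2.2×10⁻⁴ = 0.11583 m
Layer 4: 830 × 0.27 × 1.6×10⁻⁴ = 0.035856 m
Δh = 0.04200 + 0.11020 + 0.11583 + 0.035856 = 0.303886 m

Δh ≈ 30.4 cm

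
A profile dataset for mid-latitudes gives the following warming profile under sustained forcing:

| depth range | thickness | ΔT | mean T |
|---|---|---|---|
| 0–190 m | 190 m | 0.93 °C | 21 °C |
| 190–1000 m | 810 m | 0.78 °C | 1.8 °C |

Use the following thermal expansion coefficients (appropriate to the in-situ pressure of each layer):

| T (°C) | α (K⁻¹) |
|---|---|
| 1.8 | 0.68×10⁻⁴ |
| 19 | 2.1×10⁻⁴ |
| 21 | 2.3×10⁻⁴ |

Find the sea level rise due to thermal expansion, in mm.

83.6 mm of thermosteric rise

Layer 1 at 21 °C → α = 2.3×10⁻⁴ K⁻¹
Layer 2 at 1.8 °C → α = 0.68×10⁻⁴ K⁻¹
Layer 1: 2.3×10⁻⁴ × 190 × 0.93 = 0.040641 m
190–1000 m: 0.68×10⁻⁴ × 0.78 × 810 = 0.0429624 m
Δh = 0.040641 + 0.0429624 = 0.0836034 m ≈ 83.6 mm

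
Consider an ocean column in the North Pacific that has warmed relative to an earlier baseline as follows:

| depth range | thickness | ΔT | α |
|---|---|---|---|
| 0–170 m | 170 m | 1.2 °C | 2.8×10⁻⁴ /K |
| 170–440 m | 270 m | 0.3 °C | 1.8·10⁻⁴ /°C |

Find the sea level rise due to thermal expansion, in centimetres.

7.17 cm

Layer 1: 1.2 × 2.8×10⁻⁴ × 170 = 0.05712 m
1.8×10⁻⁴ × 270 × 0.3 = 0.01458 m
Δh = 0.05712 + 0.01458 = 0.07170 m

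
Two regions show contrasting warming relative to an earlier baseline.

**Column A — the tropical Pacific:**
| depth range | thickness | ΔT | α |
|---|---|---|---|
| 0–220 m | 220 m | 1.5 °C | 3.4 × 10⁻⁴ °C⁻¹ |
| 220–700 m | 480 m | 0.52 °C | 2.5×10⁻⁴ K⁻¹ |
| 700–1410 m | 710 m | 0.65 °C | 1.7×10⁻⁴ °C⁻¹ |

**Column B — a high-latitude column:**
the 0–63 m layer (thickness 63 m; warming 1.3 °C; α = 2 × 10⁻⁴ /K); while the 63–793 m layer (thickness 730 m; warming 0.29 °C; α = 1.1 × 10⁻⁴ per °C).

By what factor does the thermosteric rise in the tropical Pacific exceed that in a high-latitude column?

A Layer 1: 1.5 × 3.4×10⁻⁴ × 220 = 0.11220 m
A 2.5×10⁻⁴ × 480 × 0.52 = 0.06240 m
A Layer 3: 1.7×10⁻⁴ × 0.65 × 710 = 0.078455 m
A total: 0.253055 m
B 63 × 2×10⁻⁴ × 1.3 = 0.01638 m
B 730 × 0.29 × 1.1×10⁻⁴ = 0.023287 m
B total: 0.039667 m
Ratio: 0.253055 / 0.039667 ≈ 6.379

6.38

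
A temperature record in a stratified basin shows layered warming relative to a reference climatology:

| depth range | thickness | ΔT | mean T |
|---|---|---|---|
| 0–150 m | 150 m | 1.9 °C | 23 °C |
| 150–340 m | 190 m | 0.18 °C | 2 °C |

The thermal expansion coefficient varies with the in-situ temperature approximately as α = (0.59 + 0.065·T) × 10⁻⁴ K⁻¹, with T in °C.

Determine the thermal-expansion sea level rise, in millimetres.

Δh = 62 mm

Layer 1: α = (0.59 + 0.065×23)×10⁻⁴ = 2.085×10⁻⁴ K⁻¹
Layer 2: α = (0.59 + 0.065×2)×10⁻⁴ = 0.72×10⁻⁴ K⁻¹
Layer 1: 2.085×10⁻⁴ × 1.9 × 150 = 0.0594225 m
190 × 0.18 × 0.72×10⁻⁴ = 0.0024624 m
Δh = 0.0594225 + 0.0024624 = 0.0618849 m ≈ 62 mm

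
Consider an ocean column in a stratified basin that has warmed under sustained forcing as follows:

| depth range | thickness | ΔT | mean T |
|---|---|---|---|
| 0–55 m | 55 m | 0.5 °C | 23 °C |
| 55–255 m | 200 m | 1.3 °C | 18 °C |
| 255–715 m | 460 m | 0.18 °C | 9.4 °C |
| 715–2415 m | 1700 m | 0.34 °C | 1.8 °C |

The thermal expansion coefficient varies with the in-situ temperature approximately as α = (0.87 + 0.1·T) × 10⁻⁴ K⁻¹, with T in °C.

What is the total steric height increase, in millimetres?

Layer 1: α = (0.87 + 0.1×23)×10⁻⁴ = 3.17×10⁻⁴ K⁻¹
Layer 2: α = (0.87 + 0.1×18)×10⁻⁴ = 2.67×10⁻⁴ K⁻¹
Layer 3: α = (0.87 + 0.1×9.4)×10⁻⁴ = 1.81×10⁻⁴ K⁻¹
Layer 4: α = (0.87 + 0.1×1.8)×10⁻⁴ = 1.05×10⁻⁴ K⁻¹
Layer 1: 55 × 0.5 × 3.17×10⁻⁴ = 0.0087175 m
Layer 2: 1.3 × 2.67×10⁻⁴ × 200 = 0.06942 m
1.81×10⁻⁴ × 460 × 0.18 = 0.0149868 m
Layer 4: 1.05×10⁻⁴ × 1700 × 0.34 = 0.06069 m
Δh = 0.0087175 + 0.06942 + 0.0149868 + 0.06069 = 0.1538143 m

150 mm of thermosteric rise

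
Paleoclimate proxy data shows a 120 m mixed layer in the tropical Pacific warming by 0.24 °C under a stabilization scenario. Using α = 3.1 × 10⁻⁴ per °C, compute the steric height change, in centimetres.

0.893 cm of thermosteric rise

Δh = αΔT·H = 3.1×10⁻⁴ × 0.24 × 120 = 0.008928 m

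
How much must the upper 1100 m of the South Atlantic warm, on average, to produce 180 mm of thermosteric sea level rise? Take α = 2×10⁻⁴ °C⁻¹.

about 0.818 K

ΔT = Δh/(αH) = 0.18 / (2×10⁻⁴ × 1100) ≈ 0.8182 K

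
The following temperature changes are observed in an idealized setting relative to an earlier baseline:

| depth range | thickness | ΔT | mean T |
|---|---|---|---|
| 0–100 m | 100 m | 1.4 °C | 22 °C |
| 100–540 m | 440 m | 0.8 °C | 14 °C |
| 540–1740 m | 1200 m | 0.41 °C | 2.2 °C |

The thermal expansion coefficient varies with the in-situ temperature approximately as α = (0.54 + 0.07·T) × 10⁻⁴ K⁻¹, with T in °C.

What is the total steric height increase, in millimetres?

Layer 1: α = (0.54 + 0.07×22)×10⁻⁴ = 2.08×10⁻⁴ K⁻¹
Layer 2: α = (0.54 + 0.07×14)×10⁻⁴ = 1.52×10⁻⁴ K⁻¹
Layer 3: α = (0.54 + 0.07×2.2)×10⁻⁴ = 0.694×10⁻⁴ K⁻¹
Layer 1: 100 × 2.08×10⁻⁴ × 1.4 = 0.02912 m
100–540 m: 0.8 × 440 × 1.52×10⁻⁴ = 0.053504 m
540–1740 m: 1200 × 0.694×10⁻⁴ × 0.41 = 0.0341448 m
Δh = 0.02912 + 0.053504 + 0.0341448 = 0.1167688 m

117 mm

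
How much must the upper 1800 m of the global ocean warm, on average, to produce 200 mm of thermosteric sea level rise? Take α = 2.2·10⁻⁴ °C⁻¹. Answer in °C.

ΔT ≈ 0.505 °C

ΔT = Δh/(αH) = 0.2 / (2.2×10⁻⁴ × 1800) ≈ 0.5051 °C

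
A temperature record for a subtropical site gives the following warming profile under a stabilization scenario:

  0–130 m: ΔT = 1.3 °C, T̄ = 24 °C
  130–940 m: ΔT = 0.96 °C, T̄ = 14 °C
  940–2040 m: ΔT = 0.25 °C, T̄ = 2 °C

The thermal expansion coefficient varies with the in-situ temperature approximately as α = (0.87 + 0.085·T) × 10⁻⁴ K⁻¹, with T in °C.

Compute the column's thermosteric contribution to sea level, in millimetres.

Layer 1: α = (0.87 + 0.085×24)×10⁻⁴ = 2.91×10⁻⁴ K⁻¹
Layer 2: α = (0.87 + 0.085×14)×10⁻⁴ = 2.06×10⁻⁴ K⁻¹
Layer 3: α = (0.87 + 0.085×2)×10⁻⁴ = 1.04×10⁻⁴ K⁻¹
130 × 2.91×10⁻⁴ × 1.3 = 0.049179 m
Layer 2: 0.96 × 810 × 2.06×10⁻⁴ = 0.1601856 m
Layer 3: 0.25 × 1100 × 1.04×10⁻⁴ = 0.02860 m
Δh = 0.049179 + 0.1601856 + 0.02860 = 0.2379646 m

238 mm of thermosteric rise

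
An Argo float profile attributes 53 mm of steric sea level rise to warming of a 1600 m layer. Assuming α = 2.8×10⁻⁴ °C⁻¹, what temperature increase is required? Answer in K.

0.118 K

ΔT = Δh/(αH) = 0.053 / (2.8×10⁻⁴ × 1600) ≈ 0.1183 K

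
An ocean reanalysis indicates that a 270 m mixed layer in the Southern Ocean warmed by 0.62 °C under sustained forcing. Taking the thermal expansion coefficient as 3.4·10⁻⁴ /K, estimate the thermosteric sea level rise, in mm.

Δh = αΔT·H = 3.4×10⁻⁴ × 0.62 × 270 = 0.056916 m

57 mm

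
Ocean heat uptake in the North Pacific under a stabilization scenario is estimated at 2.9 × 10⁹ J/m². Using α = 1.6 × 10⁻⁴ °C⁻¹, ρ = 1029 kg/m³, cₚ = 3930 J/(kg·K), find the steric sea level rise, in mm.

Δh = αQ/(ρcₚ) = 1.6×10⁻⁴ × 2.9×10⁹ / (1029 × 3930) ≈ 0.11474 m

Δh ≈ 115 mm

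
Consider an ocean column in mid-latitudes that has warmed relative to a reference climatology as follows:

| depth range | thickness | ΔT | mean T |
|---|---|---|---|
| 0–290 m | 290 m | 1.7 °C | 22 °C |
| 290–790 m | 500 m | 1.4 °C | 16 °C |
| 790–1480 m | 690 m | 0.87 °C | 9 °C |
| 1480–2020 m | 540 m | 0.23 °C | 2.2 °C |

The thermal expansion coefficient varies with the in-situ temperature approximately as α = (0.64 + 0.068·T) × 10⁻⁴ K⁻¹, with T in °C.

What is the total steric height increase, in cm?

Layer 1: α = (0.64 + 0.068×22)×10⁻⁴ = 2.136×10⁻⁴ K⁻¹
Layer 2: α = (0.64 + 0.068×16)×10⁻⁴ = 1.728×10⁻⁴ K⁻¹
Layer 3: α = (0.64 + 0.068×9)×10⁻⁴ = 1.252×10⁻⁴ K⁻¹
Layer 4: α = (0.64 + 0.068×2.2)×10⁻⁴ = 0.7896×10⁻⁴ K⁻¹
1.7 × 2.136×10⁻⁴ × 290 = 0.1053048 m
Layer 2: 1.4 × 1.728×10⁻⁴ × 500 = 0.12096 m
Layer 3: 1.252×10⁻⁴ × 690 × 0.87 = 0.07515756 m
1480–2020 m: 0.23 × 540 × 0.7896×10⁻⁴ = 0.009806832 m
Δh = 0.1053048 + 0.12096 + 0.07515756 + 0.009806832 = 0.311229192 m ≈ 31.1 cm

about 31.1 cm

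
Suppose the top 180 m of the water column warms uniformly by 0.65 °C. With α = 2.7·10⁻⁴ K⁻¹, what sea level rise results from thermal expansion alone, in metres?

about 0.0316 m

Δh = αΔT·H = 2.7×10⁻⁴ × 0.65 × 180 = 0.03159 m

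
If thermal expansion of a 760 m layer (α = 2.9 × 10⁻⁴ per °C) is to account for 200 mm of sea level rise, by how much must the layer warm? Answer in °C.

ΔT = Δh/(αH) = 0.2 / (2.9×10⁻⁴ × 760) ≈ 0.9074 °C

ΔT ≈ 0.907 °C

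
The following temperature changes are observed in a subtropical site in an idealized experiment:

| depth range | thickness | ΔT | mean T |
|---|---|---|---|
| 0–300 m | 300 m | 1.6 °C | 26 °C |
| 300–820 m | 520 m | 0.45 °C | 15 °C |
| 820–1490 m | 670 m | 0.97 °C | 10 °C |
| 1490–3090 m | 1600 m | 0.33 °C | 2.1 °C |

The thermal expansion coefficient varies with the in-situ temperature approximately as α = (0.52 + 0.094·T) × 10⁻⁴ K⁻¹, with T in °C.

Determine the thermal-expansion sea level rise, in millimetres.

320 mm of thermosteric rise

Layer 1: α = (0.52 + 0.094×26)×10⁻⁴ = 2.964×10⁻⁴ K⁻¹
Layer 2: α = (0.52 + 0.094×15)×10⁻⁴ = 1.93×10⁻⁴ K⁻¹
Layer 3: α = (0.52 + 0.094×10)×10⁻⁴ = 1.46×10⁻⁴ K⁻¹
Layer 4: α = (0.52 + 0.094×2.1)×10⁻⁴ = 0.7174×10⁻⁴ K⁻¹
Layer 1: 300 × 2.964×10⁻⁴ × 1.6 = 0.142272 m
1.93×10⁻⁴ × 520 × 0.45 = 0.045162 m
Layer 3: 670 × 1.46×10⁻⁴ × 0.97 = 0.0948854 m
1490–3090 m: 0.7174×10⁻⁴ × 1600 × 0.33 = 0.03787872 m
Δh = 0.142272 + 0.045162 + 0.0948854 + 0.03787872 = 0.32019812 m ≈ 320 mm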